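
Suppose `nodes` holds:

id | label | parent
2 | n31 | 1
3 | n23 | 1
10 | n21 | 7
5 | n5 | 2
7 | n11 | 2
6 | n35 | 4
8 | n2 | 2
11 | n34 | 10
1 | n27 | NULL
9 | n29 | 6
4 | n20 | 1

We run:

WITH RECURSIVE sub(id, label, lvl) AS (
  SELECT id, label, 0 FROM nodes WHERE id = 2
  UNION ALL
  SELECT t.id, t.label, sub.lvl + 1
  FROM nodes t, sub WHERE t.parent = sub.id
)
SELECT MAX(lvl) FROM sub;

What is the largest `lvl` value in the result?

3

Base: id=2 (n31) at lvl 0.
Iteration 1: rows with parent in {2} -> n5 (id 5, lvl 1), n11 (id 7, lvl 1), n2 (id 8, lvl 1).
Iteration 2: rows with parent in {5,7,8} -> n21 (id 10, lvl 2).
Iteration 3: rows with parent in {10} -> n34 (id 11, lvl 3).
Iteration 4: no rows with parent in {11}; recursion stops.
lvl values: 0, 1, 1, 1, 2, 3; the maximum is 3.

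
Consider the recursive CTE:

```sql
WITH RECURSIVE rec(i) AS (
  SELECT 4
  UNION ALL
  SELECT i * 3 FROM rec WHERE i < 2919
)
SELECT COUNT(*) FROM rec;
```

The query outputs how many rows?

8

Base: i=4.
Iteration 1: 4 < 2919 holds -> i = 4 * 3 = 12.
Iteration 2: 12 < 2919 holds -> i = 12 * 3 = 36.
Iteration 3: 36 < 2919 holds -> i = 36 * 3 = 108.
Iteration 4: 108 < 2919 holds -> i = 108 * 3 = 324.
Iteration 5: 324 < 2919 holds -> i = 324 * 3 = 972.
Iteration 6: 972 < 2919 holds -> i = 972 * 3 = 2916.
Iteration 7: 2916 < 2919 holds -> i = 2916 * 3 = 8748.
Iteration 8: 8748 < 2919 fails; recursion stops.
Total rows emitted: 8.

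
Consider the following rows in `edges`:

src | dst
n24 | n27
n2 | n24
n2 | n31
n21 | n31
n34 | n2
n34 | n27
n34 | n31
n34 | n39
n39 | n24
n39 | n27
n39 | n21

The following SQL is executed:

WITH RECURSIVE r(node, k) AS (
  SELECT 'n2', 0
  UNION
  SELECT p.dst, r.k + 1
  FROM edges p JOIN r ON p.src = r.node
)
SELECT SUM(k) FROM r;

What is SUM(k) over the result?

4

Base: (n2, k=0).
Iteration 1: edges from {n2} -> (n24, k=1), (n31, k=1).
Iteration 2: edges from {n24,n31} -> (n27, k=2).
Iteration 3: no outgoing edges from {n27}; recursion stops.
SUM(k) = 0 + 1 + 1 + 2 = 4.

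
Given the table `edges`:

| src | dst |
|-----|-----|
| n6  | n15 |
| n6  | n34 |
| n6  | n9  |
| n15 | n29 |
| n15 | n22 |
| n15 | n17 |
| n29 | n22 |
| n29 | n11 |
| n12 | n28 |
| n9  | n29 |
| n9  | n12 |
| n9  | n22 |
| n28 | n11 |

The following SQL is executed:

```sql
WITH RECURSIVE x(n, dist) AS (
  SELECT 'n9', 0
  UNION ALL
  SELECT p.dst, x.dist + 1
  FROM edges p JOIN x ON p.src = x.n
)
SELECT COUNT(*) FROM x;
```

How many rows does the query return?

Base: (n9, dist=0).
Iteration 1: edges from {n9} -> (n12, dist=1), (n22, dist=1), (n29, dist=1).
Iteration 2: edges from {n12,n22,n29} -> (n11, dist=2), (n22, dist=2), (n28, dist=2).
Iteration 3: edges from {n11,n22,n28} -> (n11, dist=3).
Iteration 4: no outgoing edges from {n11}; recursion stops.
Total rows emitted: 8.

8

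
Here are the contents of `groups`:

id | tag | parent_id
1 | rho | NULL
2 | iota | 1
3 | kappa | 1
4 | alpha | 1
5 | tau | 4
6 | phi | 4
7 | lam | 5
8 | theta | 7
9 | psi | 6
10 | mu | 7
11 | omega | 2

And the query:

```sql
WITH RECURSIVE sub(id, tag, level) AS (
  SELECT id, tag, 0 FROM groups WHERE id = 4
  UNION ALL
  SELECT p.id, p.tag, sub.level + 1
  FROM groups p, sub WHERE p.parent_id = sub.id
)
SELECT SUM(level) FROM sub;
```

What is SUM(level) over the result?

Base: id=4 (alpha) at level 0.
Iteration 1: rows with parent_id in {4} -> tau (id 5, level 1), phi (id 6, level 1).
Iteration 2: rows with parent_id in {5,6} -> lam (id 7, level 2), psi (id 9, level 2).
Iteration 3: rows with parent_id in {7,9} -> theta (id 8, level 3), mu (id 10, level 3).
Iteration 4: no rows with parent_id in {8,10}; recursion stops.
SUM(level) = 0 + 1 + 1 + 2 + 2 + 3 + 3 = 12.

12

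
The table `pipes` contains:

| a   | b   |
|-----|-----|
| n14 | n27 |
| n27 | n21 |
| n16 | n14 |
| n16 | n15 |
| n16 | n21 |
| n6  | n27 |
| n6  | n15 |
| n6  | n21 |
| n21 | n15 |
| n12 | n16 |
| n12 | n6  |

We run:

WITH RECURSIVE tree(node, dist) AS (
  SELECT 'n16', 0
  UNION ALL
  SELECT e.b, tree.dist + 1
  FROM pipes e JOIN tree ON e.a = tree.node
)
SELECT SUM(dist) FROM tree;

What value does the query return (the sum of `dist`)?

Base: (n16, dist=0).
Iteration 1: edges from {n16} -> (n14, dist=1), (n15, dist=1), (n21, dist=1).
Iteration 2: edges from {n14,n15,n21} -> (n15, dist=2), (n27, dist=2).
Iteration 3: edges from {n15,n27} -> (n21, dist=3).
Iteration 4: edges from {n21} -> (n15, dist=4).
Iteration 5: no outgoing edges from {n15}; recursion stops.
SUM(dist) = 0 + 1 + 1 + 1 + 2 + 2 + 3 + 4 = 14.

14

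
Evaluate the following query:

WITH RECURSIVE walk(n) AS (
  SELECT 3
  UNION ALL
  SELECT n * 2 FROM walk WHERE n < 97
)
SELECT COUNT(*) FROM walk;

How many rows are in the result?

Base: n=3.
Iteration 1: 3 < 97 holds -> n = 3 * 2 = 6.
Iteration 2: 6 < 97 holds -> n = 6 * 2 = 12.
Iteration 3: 12 < 97 holds -> n = 12 * 2 = 24.
Iteration 4: 24 < 97 holds -> n = 24 * 2 = 48.
Iteration 5: 48 < 97 holds -> n = 48 * 2 = 96.
Iteration 6: 96 < 97 holds -> n = 96 * 2 = 192.
Iteration 7: 192 < 97 fails; recursion stops.
Total rows emitted: 7.

7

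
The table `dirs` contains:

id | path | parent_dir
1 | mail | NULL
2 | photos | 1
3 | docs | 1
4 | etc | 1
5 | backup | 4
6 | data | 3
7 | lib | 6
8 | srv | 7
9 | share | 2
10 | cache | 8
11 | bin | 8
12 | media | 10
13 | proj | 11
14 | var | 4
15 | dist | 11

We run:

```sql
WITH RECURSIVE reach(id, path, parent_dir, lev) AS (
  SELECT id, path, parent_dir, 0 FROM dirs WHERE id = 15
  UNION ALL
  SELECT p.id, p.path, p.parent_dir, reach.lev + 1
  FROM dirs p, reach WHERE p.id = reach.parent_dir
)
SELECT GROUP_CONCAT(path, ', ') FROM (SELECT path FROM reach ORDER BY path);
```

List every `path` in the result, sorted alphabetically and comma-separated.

Base: id=15 (dist), parent_dir=11, lev 0.
Iteration 1: join on id=11 -> bin (id 11, parent_dir=8, lev 1).
Iteration 2: join on id=8 -> srv (id 8, parent_dir=7, lev 2).
Iteration 3: join on id=7 -> lib (id 7, parent_dir=6, lev 3).
Iteration 4: join on id=6 -> data (id 6, parent_dir=3, lev 4).
Iteration 5: join on id=3 -> docs (id 3, parent_dir=1, lev 5).
Iteration 6: join on id=1 -> mail (id 1, parent_dir=NULL, lev 6).
Iteration 7: parent_dir is NULL; no match; recursion stops.

bin, data, dist, docs, lib, mail, srv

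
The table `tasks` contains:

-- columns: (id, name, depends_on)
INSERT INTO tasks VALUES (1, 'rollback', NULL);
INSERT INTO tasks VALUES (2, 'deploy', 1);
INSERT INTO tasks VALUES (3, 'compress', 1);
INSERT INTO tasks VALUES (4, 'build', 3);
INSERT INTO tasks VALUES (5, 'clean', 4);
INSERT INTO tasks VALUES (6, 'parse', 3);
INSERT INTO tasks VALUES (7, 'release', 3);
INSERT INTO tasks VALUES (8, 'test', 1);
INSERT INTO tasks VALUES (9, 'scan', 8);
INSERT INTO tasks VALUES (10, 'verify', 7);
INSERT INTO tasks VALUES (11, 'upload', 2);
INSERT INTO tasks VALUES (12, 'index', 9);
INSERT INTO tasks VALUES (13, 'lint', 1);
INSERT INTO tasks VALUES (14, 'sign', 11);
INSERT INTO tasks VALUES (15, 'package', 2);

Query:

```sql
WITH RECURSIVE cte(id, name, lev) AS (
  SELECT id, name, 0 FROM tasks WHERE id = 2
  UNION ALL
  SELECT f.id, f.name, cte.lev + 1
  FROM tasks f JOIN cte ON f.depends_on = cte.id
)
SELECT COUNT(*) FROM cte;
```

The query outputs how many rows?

Base: id=2 (deploy) at lev 0.
Iteration 1: rows with depends_on in {2} -> upload (id 11, lev 1), package (id 15, lev 1).
Iteration 2: rows with depends_on in {11,15} -> sign (id 14, lev 2).
Iteration 3: no rows with depends_on in {14}; recursion stops.
Total rows emitted: 4.

4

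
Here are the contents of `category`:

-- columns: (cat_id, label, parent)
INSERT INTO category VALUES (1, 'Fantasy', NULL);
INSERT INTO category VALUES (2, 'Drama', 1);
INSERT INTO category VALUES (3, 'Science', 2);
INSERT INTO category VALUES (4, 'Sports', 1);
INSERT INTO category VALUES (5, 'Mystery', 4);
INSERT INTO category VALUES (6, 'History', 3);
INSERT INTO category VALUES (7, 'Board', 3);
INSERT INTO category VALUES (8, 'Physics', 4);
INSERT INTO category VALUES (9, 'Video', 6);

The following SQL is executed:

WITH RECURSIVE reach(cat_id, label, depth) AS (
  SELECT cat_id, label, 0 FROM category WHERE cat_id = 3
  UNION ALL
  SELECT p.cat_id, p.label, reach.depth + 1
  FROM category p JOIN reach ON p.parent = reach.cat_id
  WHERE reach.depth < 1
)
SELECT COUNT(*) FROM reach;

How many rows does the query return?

Base: cat_id=3 (Science) at depth 0.
Iteration 1: rows with parent in {3} -> History (id 6, depth 1), Board (id 7, depth 1).
Iteration 2: depth < 1 fails for all current rows; recursion stops.
Total rows emitted: 3.

3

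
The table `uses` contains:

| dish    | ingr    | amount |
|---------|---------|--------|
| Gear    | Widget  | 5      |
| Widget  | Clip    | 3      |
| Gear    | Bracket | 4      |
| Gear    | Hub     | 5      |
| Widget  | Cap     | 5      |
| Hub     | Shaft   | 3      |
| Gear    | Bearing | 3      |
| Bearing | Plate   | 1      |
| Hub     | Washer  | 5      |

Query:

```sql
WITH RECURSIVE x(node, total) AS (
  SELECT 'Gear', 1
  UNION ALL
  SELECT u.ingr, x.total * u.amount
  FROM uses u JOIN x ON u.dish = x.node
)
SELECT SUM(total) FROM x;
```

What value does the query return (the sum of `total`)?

Base: (Gear, total=1).
Iteration 1: components of {Gear} -> Bearing = 1*3 = 3, Bracket = 1*4 = 4, Hub = 1*5 = 5, Widget = 1*5 = 5.
Iteration 2: components of {Bearing,Bracket,Hub,Widget} -> Cap = 5*5 = 25, Clip = 5*3 = 15, Plate = 3*1 = 3, Shaft = 5*3 = 15, Washer = 5*5 = 25.
Iteration 3: no further components; recursion stops.
SUM(total) = 1 + 5 + 4 + 5 + 3 + 15 + 25 + 15 + 25 + 3 = 101.

101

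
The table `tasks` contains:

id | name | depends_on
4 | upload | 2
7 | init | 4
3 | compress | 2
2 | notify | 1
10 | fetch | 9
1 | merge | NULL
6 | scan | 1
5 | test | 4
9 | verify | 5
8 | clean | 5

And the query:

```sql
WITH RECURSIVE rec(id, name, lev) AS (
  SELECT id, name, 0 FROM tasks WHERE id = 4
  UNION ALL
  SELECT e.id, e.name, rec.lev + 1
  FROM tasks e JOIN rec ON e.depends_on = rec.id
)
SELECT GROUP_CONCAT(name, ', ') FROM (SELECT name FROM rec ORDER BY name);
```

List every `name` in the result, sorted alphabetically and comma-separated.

clean, fetch, init, test, upload, verify

Base: id=4 (upload) at lev 0.
Iteration 1: rows with depends_on in {4} -> test (id 5, lev 1), init (id 7, lev 1).
Iteration 2: rows with depends_on in {5,7} -> clean (id 8, lev 2), verify (id 9, lev 2).
Iteration 3: rows with depends_on in {8,9} -> fetch (id 10, lev 3).
Iteration 4: no rows with depends_on in {10}; recursion stops.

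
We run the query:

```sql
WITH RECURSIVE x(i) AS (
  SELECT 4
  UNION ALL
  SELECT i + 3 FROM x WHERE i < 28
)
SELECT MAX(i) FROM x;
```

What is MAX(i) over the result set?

Base: i=4.
Iteration 1: 4 < 28 holds -> i = 4 + 3 = 7.
Iteration 2: 7 < 28 holds -> i = 7 + 3 = 10.
Iteration 3: 10 < 28 holds -> i = 10 + 3 = 13.
Iteration 4: 13 < 28 holds -> i = 13 + 3 = 16.
Iteration 5: 16 < 28 holds -> i = 16 + 3 = 19.
Iteration 6: 19 < 28 holds -> i = 19 + 3 = 22.
Iteration 7: 22 < 28 holds -> i = 22 + 3 = 25.
Iteration 8: 25 < 28 holds -> i = 25 + 3 = 28.
Iteration 9: 28 < 28 fails; recursion stops.
i values: 4, 7, 10, 13, 16, 19, 22, 25, 28; the maximum is 28.

28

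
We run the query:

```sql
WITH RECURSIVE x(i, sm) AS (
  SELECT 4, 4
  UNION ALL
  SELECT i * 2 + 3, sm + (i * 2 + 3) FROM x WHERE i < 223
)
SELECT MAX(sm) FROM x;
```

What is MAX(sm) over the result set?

868

Base: i=4, sm=4.
Iteration 1: 4 < 223 holds -> i = 4 * 2 + 3 = 11, sm = 4 + 11 = 15.
Iteration 2: 11 < 223 holds -> i = 11 * 2 + 3 = 25, sm = 15 + 25 = 40.
Iteration 3: 25 < 223 holds -> i = 25 * 2 + 3 = 53, sm = 40 + 53 = 93.
Iteration 4: 53 < 223 holds -> i = 53 * 2 + 3 = 109, sm = 93 + 109 = 202.
Iteration 5: 109 < 223 holds -> i = 109 * 2 + 3 = 221, sm = 202 + 221 = 423.
Iteration 6: 221 < 223 holds -> i = 221 * 2 + 3 = 445, sm = 423 + 445 = 868.
Iteration 7: 445 < 223 fails; recursion stops.
sm values: 4, 15, 40, 93, 202, 423, 868; the maximum is 868.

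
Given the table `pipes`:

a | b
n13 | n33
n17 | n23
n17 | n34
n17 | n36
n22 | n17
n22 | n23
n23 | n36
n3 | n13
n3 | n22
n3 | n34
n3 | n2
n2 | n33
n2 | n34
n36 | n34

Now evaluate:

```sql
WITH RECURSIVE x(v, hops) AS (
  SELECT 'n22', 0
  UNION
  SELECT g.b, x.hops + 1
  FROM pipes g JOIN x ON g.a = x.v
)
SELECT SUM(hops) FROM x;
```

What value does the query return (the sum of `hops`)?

Base: (n22, hops=0).
Iteration 1: edges from {n22} -> (n17, hops=1), (n23, hops=1).
Iteration 2: edges from {n17,n23} -> (n23, hops=2), (n34, hops=2), (n36, hops=2). [UNION drops 1 duplicate row(s)]
Iteration 3: edges from {n23,n34,n36} -> (n34, hops=3), (n36, hops=3).
Iteration 4: edges from {n34,n36} -> (n34, hops=4).
Iteration 5: no outgoing edges from {n34}; recursion stops.
SUM(hops) = 0 + 1 + 1 + 2 + 2 + 2 + 3 + 3 + 4 = 18.

18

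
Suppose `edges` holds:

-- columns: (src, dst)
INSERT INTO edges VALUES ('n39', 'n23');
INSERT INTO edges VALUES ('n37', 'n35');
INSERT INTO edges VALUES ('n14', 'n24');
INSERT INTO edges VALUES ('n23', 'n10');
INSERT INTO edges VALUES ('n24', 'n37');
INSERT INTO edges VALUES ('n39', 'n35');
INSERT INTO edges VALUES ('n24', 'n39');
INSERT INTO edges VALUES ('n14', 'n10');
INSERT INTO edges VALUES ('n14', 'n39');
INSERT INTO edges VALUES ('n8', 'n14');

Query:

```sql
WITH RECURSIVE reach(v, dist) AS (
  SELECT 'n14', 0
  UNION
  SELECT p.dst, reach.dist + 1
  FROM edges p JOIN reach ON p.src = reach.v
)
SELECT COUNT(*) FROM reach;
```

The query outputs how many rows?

12

Base: (n14, dist=0).
Iteration 1: edges from {n14} -> (n10, dist=1), (n24, dist=1), (n39, dist=1).
Iteration 2: edges from {n10,n24,n39} -> (n23, dist=2), (n35, dist=2), (n37, dist=2), (n39, dist=2).
Iteration 3: edges from {n23,n35,n37,n39} -> (n10, dist=3), (n23, dist=3), (n35, dist=3). [UNION drops 1 duplicate row(s)]
Iteration 4: edges from {n10,n23,n35} -> (n10, dist=4).
Iteration 5: no outgoing edges from {n10}; recursion stops.
Total rows emitted: 12.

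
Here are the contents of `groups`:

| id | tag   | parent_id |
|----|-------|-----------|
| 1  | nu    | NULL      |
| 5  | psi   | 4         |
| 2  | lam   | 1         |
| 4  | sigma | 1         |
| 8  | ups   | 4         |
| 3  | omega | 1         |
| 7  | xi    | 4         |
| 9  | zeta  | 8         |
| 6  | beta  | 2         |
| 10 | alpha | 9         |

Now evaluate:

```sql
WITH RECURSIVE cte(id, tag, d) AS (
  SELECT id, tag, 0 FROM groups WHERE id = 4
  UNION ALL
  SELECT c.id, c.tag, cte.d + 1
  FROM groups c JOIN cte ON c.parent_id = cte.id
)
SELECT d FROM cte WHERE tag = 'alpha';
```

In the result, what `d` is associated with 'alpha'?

3

Base: id=4 (sigma) at d 0.
Iteration 1: rows with parent_id in {4} -> psi (id 5, d 1), xi (id 7, d 1), ups (id 8, d 1).
Iteration 2: rows with parent_id in {5,7,8} -> zeta (id 9, d 2).
Iteration 3: rows with parent_id in {9} -> alpha (id 10, d 3).
Iteration 4: no rows with parent_id in {10}; recursion stops.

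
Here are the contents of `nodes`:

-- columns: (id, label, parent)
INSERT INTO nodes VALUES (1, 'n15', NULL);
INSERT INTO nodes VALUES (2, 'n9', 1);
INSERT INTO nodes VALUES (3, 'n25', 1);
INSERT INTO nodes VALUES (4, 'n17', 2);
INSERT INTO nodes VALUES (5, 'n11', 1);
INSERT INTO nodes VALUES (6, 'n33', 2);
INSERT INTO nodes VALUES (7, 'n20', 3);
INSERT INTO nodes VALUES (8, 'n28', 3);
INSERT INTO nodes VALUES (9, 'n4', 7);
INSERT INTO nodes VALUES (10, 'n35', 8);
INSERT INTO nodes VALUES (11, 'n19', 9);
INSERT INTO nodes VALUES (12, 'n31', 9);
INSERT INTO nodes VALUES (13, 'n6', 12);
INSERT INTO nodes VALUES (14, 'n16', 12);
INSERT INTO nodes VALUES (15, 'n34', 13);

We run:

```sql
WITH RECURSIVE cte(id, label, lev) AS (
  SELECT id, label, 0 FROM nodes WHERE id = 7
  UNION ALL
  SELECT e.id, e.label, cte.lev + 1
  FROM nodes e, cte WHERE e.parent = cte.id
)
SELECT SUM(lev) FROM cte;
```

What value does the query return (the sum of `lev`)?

Base: id=7 (n20) at lev 0.
Iteration 1: rows with parent in {7} -> n4 (id 9, lev 1).
Iteration 2: rows with parent in {9} -> n19 (id 11, lev 2), n31 (id 12, lev 2).
Iteration 3: rows with parent in {11,12} -> n6 (id 13, lev 3), n16 (id 14, lev 3).
Iteration 4: rows with parent in {13,14} -> n34 (id 15, lev 4).
Iteration 5: no rows with parent in {15}; recursion stops.
SUM(lev) = 0 + 1 + 2 + 2 + 3 + 3 + 4 = 15.

15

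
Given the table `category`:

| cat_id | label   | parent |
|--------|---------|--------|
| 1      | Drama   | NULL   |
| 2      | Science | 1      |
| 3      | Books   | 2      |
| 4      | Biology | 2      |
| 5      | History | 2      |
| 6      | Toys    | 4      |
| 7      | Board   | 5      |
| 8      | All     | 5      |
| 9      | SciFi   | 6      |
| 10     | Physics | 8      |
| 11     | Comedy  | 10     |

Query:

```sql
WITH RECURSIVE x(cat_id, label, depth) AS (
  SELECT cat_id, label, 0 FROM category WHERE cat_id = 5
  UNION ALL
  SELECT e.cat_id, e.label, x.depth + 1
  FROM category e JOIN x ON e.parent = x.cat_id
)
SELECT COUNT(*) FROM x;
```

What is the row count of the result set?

Base: cat_id=5 (History) at depth 0.
Iteration 1: rows with parent in {5} -> Board (id 7, depth 1), All (id 8, depth 1).
Iteration 2: rows with parent in {7,8} -> Physics (id 10, depth 2).
Iteration 3: rows with parent in {10} -> Comedy (id 11, depth 3).
Iteration 4: no rows with parent in {11}; recursion stops.
Total rows emitted: 5.

5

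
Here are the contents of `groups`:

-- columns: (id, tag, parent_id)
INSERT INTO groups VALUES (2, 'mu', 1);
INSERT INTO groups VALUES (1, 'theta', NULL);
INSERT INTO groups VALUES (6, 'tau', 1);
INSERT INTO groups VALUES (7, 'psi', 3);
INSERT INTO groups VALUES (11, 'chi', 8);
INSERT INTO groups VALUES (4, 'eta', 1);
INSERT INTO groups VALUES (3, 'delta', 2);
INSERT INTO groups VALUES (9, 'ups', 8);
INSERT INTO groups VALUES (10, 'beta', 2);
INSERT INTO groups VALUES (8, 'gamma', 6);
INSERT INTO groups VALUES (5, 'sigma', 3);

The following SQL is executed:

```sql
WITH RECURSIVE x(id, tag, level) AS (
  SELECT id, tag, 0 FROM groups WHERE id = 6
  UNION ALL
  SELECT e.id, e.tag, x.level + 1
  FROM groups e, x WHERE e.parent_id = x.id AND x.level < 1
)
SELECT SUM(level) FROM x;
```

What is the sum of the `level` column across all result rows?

Base: id=6 (tau) at level 0.
Iteration 1: rows with parent_id in {6} -> gamma (id 8, level 1).
Iteration 2: level < 1 fails for all current rows; recursion stops.
SUM(level) = 0 + 1 = 1.

1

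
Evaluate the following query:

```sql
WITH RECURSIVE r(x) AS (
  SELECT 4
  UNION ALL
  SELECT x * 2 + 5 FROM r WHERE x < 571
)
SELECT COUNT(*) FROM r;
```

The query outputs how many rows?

7

Base: x=4.
Iteration 1: 4 < 571 holds -> x = 4 * 2 + 5 = 13.
Iteration 2: 13 < 571 holds -> x = 13 * 2 + 5 = 31.
Iteration 3: 31 < 571 holds -> x = 31 * 2 + 5 = 67.
Iteration 4: 67 < 571 holds -> x = 67 * 2 + 5 = 139.
Iteration 5: 139 < 571 holds -> x = 139 * 2 + 5 = 283.
Iteration 6: 283 < 571 holds -> x = 283 * 2 + 5 = 571.
Iteration 7: 571 < 571 fails; recursion stops.
Total rows emitted: 7.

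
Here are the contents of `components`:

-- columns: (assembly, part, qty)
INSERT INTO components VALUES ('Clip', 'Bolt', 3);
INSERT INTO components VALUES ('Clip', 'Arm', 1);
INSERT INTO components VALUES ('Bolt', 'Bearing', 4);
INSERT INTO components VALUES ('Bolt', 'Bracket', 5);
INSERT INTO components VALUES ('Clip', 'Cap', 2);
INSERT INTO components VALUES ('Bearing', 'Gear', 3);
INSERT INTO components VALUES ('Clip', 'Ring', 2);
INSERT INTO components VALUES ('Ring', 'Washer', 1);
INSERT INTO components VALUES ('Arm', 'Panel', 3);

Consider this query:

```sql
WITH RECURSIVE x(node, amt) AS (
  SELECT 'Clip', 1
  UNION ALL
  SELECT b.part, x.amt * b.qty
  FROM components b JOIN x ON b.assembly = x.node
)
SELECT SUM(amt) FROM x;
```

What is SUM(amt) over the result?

Base: (Clip, amt=1).
Iteration 1: components of {Clip} -> Arm = 1*1 = 1, Bolt = 1*3 = 3, Cap = 1*2 = 2, Ring = 1*2 = 2.
Iteration 2: components of {Arm,Bolt,Cap,Ring} -> Bearing = 3*4 = 12, Bracket = 3*5 = 15, Panel = 1*3 = 3, Washer = 2*1 = 2.
Iteration 3: components of {Bearing,Bracket,Panel,Washer} -> Gear = 12*3 = 36.
Iteration 4: no further components; recursion stops.
SUM(amt) = 1 + 3 + 1 + 2 + 2 + 12 + 15 + 3 + 2 + 36 = 77.

77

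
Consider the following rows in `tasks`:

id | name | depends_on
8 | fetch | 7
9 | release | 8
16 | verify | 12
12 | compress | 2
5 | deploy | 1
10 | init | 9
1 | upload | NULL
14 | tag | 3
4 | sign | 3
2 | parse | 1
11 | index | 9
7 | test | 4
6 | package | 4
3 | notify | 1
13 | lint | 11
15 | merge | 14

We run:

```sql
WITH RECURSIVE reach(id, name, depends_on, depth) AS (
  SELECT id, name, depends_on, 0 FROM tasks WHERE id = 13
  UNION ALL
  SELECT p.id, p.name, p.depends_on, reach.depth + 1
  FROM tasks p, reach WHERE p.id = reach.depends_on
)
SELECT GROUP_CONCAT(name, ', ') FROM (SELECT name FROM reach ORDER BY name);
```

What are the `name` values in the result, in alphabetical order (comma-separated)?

Base: id=13 (lint), depends_on=11, depth 0.
Iteration 1: join on id=11 -> index (id 11, depends_on=9, depth 1).
Iteration 2: join on id=9 -> release (id 9, depends_on=8, depth 2).
Iteration 3: join on id=8 -> fetch (id 8, depends_on=7, depth 3).
Iteration 4: join on id=7 -> test (id 7, depends_on=4, depth 4).
Iteration 5: join on id=4 -> sign (id 4, depends_on=3, depth 5).
Iteration 6: join on id=3 -> notify (id 3, depends_on=1, depth 6).
Iteration 7: join on id=1 -> upload (id 1, depends_on=NULL, depth 7).
Iteration 8: depends_on is NULL; no match; recursion stops.

fetch, index, lint, notify, release, sign, test, upload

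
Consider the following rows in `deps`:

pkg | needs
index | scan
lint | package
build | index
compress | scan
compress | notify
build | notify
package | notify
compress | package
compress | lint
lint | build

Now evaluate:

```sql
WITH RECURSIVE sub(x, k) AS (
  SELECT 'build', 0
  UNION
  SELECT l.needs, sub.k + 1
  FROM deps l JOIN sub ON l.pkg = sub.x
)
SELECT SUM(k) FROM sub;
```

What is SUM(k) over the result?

4

Base: (build, k=0).
Iteration 1: edges from {build} -> (index, k=1), (notify, k=1).
Iteration 2: edges from {index,notify} -> (scan, k=2).
Iteration 3: no outgoing edges from {scan}; recursion stops.
SUM(k) = 0 + 1 + 1 + 2 = 4.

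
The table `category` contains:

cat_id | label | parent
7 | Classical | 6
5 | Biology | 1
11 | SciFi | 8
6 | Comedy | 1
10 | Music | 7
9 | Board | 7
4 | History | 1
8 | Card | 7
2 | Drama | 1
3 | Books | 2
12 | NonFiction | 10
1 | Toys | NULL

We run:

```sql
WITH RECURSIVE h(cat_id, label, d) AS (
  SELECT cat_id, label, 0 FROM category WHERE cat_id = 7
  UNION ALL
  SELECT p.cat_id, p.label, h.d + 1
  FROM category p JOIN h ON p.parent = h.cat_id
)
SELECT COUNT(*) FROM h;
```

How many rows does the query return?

Base: cat_id=7 (Classical) at d 0.
Iteration 1: rows with parent in {7} -> Card (id 8, d 1), Board (id 9, d 1), Music (id 10, d 1).
Iteration 2: rows with parent in {8,9,10} -> SciFi (id 11, d 2), NonFiction (id 12, d 2).
Iteration 3: no rows with parent in {11,12}; recursion stops.
Total rows emitted: 6.

6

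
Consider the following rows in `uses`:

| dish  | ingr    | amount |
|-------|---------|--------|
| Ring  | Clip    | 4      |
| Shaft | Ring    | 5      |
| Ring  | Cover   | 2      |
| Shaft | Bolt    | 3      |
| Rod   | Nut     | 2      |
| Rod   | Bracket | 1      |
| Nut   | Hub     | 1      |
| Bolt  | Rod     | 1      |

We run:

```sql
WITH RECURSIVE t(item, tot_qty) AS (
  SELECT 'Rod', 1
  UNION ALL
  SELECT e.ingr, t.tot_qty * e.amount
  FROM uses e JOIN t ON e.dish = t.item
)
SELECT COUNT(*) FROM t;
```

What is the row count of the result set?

Base: (Rod, tot_qty=1).
Iteration 1: components of {Rod} -> Bracket = 1*1 = 1, Nut = 1*2 = 2.
Iteration 2: components of {Bracket,Nut} -> Hub = 2*1 = 2.
Iteration 3: no further components; recursion stops.
Total rows emitted: 4.

4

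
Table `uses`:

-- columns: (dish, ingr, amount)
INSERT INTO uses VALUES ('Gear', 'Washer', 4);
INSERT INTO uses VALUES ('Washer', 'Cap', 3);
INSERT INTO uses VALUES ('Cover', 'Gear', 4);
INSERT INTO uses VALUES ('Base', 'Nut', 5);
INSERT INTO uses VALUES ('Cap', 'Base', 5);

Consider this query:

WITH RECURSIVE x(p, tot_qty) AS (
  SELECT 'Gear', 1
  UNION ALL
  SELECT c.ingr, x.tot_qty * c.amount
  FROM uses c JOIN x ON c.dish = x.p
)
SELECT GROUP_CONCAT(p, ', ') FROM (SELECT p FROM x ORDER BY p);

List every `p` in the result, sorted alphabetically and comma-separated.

Base, Cap, Gear, Nut, Washer

Base: (Gear, tot_qty=1).
Iteration 1: components of {Gear} -> Washer = 1*4 = 4.
Iteration 2: components of {Washer} -> Cap = 4*3 = 12.
Iteration 3: components of {Cap} -> Base = 12*5 = 60.
Iteration 4: components of {Base} -> Nut = 60*5 = 300.
Iteration 5: no further components; recursion stops.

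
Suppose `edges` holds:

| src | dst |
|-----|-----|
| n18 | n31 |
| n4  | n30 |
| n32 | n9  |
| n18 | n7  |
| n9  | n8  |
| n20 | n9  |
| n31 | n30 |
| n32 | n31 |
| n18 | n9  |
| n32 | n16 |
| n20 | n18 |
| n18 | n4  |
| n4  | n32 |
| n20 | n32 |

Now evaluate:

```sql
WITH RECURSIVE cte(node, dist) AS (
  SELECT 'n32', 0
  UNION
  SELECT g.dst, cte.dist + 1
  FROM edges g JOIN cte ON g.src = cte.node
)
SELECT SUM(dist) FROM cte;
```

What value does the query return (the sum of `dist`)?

7

Base: (n32, dist=0).
Iteration 1: edges from {n32} -> (n16, dist=1), (n31, dist=1), (n9, dist=1).
Iteration 2: edges from {n16,n31,n9} -> (n30, dist=2), (n8, dist=2).
Iteration 3: no outgoing edges from {n30,n8}; recursion stops.
SUM(dist) = 0 + 1 + 1 + 1 + 2 + 2 = 7.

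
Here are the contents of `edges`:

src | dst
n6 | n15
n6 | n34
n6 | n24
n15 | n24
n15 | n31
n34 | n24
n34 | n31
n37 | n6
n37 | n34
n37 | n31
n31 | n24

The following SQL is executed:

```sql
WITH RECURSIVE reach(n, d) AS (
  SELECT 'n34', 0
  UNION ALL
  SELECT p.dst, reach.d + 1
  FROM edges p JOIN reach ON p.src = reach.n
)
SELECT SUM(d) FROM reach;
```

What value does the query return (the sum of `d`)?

Base: (n34, d=0).
Iteration 1: edges from {n34} -> (n24, d=1), (n31, d=1).
Iteration 2: edges from {n24,n31} -> (n24, d=2).
Iteration 3: no outgoing edges from {n24}; recursion stops.
SUM(d) = 0 + 1 + 1 + 2 = 4.

4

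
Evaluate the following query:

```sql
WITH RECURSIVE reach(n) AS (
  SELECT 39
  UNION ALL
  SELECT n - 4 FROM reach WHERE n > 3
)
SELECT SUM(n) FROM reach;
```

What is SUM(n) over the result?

210

Base: n=39.
Iteration 1: 39 > 3 holds -> n = 39 - 4 = 35.
Iteration 2: 35 > 3 holds -> n = 35 - 4 = 31.
Iteration 3: 31 > 3 holds -> n = 31 - 4 = 27.
Iteration 4: 27 > 3 holds -> n = 27 - 4 = 23.
Iteration 5: 23 > 3 holds -> n = 23 - 4 = 19.
Iteration 6: 19 > 3 holds -> n = 19 - 4 = 15.
Iteration 7: 15 > 3 holds -> n = 15 - 4 = 11.
Iteration 8: 11 > 3 holds -> n = 11 - 4 = 7.
Iteration 9: 7 > 3 holds -> n = 7 - 4 = 3.
Iteration 10: 3 > 3 fails; recursion stops.
SUM(n) = 39 + 35 + 31 + 27 + 23 + 19 + 15 + 11 + 7 + 3 = 210.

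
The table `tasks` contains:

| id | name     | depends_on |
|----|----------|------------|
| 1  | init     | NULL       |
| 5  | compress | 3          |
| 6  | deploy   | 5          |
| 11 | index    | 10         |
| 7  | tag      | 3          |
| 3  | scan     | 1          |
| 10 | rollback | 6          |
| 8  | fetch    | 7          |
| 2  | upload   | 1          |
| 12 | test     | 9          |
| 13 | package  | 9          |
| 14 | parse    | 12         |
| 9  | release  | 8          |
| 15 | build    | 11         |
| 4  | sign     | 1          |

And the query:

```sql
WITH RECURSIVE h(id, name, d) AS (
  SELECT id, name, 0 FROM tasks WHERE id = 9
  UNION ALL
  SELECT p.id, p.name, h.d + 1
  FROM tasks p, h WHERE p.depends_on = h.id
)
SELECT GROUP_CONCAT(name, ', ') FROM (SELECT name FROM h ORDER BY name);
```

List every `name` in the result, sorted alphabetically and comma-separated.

package, parse, release, test

Base: id=9 (release) at d 0.
Iteration 1: rows with depends_on in {9} -> test (id 12, d 1), package (id 13, d 1).
Iteration 2: rows with depends_on in {12,13} -> parse (id 14, d 2).
Iteration 3: no rows with depends_on in {14}; recursion stops.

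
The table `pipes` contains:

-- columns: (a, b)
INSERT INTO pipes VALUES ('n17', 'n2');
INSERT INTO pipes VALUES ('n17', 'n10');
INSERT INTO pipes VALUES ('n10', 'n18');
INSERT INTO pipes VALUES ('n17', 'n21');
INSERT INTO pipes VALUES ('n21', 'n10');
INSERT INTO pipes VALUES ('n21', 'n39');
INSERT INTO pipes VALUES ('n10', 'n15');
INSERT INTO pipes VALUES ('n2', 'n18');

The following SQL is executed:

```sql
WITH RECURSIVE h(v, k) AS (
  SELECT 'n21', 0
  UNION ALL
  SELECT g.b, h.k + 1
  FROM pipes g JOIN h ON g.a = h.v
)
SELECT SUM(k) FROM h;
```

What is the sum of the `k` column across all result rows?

6

Base: (n21, k=0).
Iteration 1: edges from {n21} -> (n10, k=1), (n39, k=1).
Iteration 2: edges from {n10,n39} -> (n15, k=2), (n18, k=2).
Iteration 3: no outgoing edges from {n15,n18}; recursion stops.
SUM(k) = 0 + 1 + 1 + 2 + 2 = 6.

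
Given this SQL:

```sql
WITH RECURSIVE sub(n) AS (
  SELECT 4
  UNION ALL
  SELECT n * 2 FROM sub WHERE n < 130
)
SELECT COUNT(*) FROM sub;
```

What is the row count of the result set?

Base: n=4.
Iteration 1: 4 < 130 holds -> n = 4 * 2 = 8.
Iteration 2: 8 < 130 holds -> n = 8 * 2 = 16.
Iteration 3: 16 < 130 holds -> n = 16 * 2 = 32.
Iteration 4: 32 < 130 holds -> n = 32 * 2 = 64.
Iteration 5: 64 < 130 holds -> n = 64 * 2 = 128.
Iteration 6: 128 < 130 holds -> n = 128 * 2 = 256.
Iteration 7: 256 < 130 fails; recursion stops.
Total rows emitted: 7.

7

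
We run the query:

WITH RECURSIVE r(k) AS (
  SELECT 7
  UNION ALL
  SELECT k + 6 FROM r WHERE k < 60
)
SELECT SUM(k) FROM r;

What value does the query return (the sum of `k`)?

Base: k=7.
Iteration 1: 7 < 60 holds -> k = 7 + 6 = 13.
Iteration 2: 13 < 60 holds -> k = 13 + 6 = 19.
Iteration 3: 19 < 60 holds -> k = 19 + 6 = 25.
Iteration 4: 25 < 60 holds -> k = 25 + 6 = 31.
Iteration 5: 31 < 60 holds -> k = 31 + 6 = 37.
Iteration 6: 37 < 60 holds -> k = 37 + 6 = 43.
Iteration 7: 43 < 60 holds -> k = 43 + 6 = 49.
Iteration 8: 49 < 60 holds -> k = 49 + 6 = 55.
Iteration 9: 55 < 60 holds -> k = 55 + 6 = 61.
Iteration 10: 61 < 60 fails; recursion stops.
SUM(k) = 7 + 13 + 19 + 25 + 31 + 37 + 43 + 49 + 55 + 61 = 340.

340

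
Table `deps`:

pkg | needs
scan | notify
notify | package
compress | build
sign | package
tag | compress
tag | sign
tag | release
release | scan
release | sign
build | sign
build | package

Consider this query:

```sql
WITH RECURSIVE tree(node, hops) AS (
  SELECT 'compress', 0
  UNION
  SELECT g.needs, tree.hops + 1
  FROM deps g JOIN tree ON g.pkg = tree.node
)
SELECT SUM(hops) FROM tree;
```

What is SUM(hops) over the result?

Base: (compress, hops=0).
Iteration 1: edges from {compress} -> (build, hops=1).
Iteration 2: edges from {build} -> (package, hops=2), (sign, hops=2).
Iteration 3: edges from {package,sign} -> (package, hops=3).
Iteration 4: no outgoing edges from {package}; recursion stops.
SUM(hops) = 0 + 1 + 2 + 2 + 3 = 8.

8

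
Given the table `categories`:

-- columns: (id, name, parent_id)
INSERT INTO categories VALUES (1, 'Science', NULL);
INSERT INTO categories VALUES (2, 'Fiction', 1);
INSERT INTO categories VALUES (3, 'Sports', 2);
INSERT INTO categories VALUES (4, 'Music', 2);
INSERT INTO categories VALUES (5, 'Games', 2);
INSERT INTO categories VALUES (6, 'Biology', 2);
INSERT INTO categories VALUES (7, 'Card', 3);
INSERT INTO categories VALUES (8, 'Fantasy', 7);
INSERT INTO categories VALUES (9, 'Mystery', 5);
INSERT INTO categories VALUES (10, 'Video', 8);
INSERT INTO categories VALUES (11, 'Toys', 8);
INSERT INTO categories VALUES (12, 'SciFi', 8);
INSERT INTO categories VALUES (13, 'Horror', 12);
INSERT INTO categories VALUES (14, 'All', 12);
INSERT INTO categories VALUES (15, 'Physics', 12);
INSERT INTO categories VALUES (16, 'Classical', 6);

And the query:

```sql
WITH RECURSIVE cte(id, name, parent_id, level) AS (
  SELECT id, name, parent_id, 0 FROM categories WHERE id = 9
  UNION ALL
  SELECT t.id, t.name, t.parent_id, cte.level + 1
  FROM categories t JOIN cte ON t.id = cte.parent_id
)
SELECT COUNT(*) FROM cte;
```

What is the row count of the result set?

Base: id=9 (Mystery), parent_id=5, level 0.
Iteration 1: join on id=5 -> Games (id 5, parent_id=2, level 1).
Iteration 2: join on id=2 -> Fiction (id 2, parent_id=1, level 2).
Iteration 3: join on id=1 -> Science (id 1, parent_id=NULL, level 3).
Iteration 4: parent_id is NULL; no match; recursion stops.
Total rows emitted: 4.

4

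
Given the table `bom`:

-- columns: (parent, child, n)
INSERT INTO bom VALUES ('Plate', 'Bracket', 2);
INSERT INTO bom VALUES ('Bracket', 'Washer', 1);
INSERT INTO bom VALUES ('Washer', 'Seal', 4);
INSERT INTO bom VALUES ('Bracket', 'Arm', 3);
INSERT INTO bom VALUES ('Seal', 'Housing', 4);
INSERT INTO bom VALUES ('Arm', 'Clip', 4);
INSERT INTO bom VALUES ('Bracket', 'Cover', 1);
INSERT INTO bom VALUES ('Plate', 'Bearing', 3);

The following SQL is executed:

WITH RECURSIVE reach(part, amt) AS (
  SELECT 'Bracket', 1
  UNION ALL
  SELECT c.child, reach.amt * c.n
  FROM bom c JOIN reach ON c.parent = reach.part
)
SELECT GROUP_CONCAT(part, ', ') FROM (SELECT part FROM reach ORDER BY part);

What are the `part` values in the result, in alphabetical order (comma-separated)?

Base: (Bracket, amt=1).
Iteration 1: components of {Bracket} -> Arm = 1*3 = 3, Cover = 1*1 = 1, Washer = 1*1 = 1.
Iteration 2: components of {Arm,Cover,Washer} -> Clip = 3*4 = 12, Seal = 1*4 = 4.
Iteration 3: components of {Clip,Seal} -> Housing = 4*4 = 16.
Iteration 4: no further components; recursion stops.

Arm, Bracket, Clip, Cover, Housing, Seal, Washer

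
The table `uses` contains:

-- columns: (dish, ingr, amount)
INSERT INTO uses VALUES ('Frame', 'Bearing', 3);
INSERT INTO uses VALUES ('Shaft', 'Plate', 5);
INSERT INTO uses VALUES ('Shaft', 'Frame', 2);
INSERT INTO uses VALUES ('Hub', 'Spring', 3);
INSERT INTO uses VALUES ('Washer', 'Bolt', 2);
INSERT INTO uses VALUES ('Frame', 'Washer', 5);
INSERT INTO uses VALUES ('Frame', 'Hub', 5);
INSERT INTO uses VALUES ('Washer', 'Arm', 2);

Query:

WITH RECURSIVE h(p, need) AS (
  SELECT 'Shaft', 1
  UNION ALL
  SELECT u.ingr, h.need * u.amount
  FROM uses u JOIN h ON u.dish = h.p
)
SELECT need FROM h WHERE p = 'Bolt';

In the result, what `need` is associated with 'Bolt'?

20

Base: (Shaft, need=1).
Iteration 1: components of {Shaft} -> Frame = 1*2 = 2, Plate = 1*5 = 5.
Iteration 2: components of {Frame,Plate} -> Bearing = 2*3 = 6, Hub = 2*5 = 10, Washer = 2*5 = 10.
Iteration 3: components of {Bearing,Hub,Washer} -> Arm = 10*2 = 20, Bolt = 10*2 = 20, Spring = 10*3 = 30.
Iteration 4: no further components; recursion stops.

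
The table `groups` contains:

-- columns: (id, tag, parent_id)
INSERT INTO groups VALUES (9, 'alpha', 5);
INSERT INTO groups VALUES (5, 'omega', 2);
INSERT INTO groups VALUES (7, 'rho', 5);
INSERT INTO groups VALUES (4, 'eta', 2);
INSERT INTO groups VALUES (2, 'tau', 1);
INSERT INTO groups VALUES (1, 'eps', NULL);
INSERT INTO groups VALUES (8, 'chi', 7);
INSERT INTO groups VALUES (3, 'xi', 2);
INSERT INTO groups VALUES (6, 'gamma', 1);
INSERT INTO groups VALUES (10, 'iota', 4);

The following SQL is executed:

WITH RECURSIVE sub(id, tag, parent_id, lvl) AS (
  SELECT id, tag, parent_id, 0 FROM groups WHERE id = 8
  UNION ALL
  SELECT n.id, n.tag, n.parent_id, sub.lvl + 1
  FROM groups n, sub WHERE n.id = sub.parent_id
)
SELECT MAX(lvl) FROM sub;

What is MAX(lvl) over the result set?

Base: id=8 (chi), parent_id=7, lvl 0.
Iteration 1: join on id=7 -> rho (id 7, parent_id=5, lvl 1).
Iteration 2: join on id=5 -> omega (id 5, parent_id=2, lvl 2).
Iteration 3: join on id=2 -> tau (id 2, parent_id=1, lvl 3).
Iteration 4: join on id=1 -> eps (id 1, parent_id=NULL, lvl 4).
Iteration 5: parent_id is NULL; no match; recursion stops.
lvl values: 0, 1, 2, 3, 4; the maximum is 4.

4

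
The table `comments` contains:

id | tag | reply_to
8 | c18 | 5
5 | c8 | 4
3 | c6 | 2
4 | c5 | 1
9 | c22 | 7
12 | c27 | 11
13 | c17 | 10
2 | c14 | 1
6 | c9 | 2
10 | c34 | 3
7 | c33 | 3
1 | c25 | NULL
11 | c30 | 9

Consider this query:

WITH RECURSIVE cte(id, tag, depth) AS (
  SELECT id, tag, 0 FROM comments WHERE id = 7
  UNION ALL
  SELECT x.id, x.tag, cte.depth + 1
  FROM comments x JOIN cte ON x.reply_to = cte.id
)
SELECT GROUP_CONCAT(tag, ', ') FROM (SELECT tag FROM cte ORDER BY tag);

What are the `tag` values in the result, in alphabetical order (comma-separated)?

Base: id=7 (c33) at depth 0.
Iteration 1: rows with reply_to in {7} -> c22 (id 9, depth 1).
Iteration 2: rows with reply_to in {9} -> c30 (id 11, depth 2).
Iteration 3: rows with reply_to in {11} -> c27 (id 12, depth 3).
Iteration 4: no rows with reply_to in {12}; recursion stops.

c22, c27, c30, c33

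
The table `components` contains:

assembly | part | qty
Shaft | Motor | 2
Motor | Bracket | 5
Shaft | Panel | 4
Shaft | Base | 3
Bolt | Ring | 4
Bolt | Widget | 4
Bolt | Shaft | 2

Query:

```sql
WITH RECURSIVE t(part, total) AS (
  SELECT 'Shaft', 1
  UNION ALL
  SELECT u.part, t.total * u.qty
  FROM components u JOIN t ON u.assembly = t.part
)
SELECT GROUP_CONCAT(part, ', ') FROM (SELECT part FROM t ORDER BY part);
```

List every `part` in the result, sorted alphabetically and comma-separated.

Base: (Shaft, total=1).
Iteration 1: components of {Shaft} -> Base = 1*3 = 3, Motor = 1*2 = 2, Panel = 1*4 = 4.
Iteration 2: components of {Base,Motor,Panel} -> Bracket = 2*5 = 10.
Iteration 3: no further components; recursion stops.

Base, Bracket, Motor, Panel, Shaft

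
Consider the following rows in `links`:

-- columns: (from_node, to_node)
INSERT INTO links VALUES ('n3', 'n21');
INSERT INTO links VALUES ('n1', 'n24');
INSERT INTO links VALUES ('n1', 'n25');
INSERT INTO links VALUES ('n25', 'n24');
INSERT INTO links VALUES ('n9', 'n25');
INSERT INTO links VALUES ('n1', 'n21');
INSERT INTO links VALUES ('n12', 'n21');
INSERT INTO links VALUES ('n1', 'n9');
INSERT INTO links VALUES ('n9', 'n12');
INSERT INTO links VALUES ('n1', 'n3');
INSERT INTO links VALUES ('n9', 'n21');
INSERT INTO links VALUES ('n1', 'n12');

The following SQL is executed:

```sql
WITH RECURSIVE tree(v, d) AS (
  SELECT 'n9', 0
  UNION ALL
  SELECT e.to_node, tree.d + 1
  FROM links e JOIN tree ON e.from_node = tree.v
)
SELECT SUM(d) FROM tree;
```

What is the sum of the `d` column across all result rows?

Base: (n9, d=0).
Iteration 1: edges from {n9} -> (n12, d=1), (n21, d=1), (n25, d=1).
Iteration 2: edges from {n12,n21,n25} -> (n21, d=2), (n24, d=2).
Iteration 3: no outgoing edges from {n21,n24}; recursion stops.
SUM(d) = 0 + 1 + 1 + 1 + 2 + 2 = 7.

7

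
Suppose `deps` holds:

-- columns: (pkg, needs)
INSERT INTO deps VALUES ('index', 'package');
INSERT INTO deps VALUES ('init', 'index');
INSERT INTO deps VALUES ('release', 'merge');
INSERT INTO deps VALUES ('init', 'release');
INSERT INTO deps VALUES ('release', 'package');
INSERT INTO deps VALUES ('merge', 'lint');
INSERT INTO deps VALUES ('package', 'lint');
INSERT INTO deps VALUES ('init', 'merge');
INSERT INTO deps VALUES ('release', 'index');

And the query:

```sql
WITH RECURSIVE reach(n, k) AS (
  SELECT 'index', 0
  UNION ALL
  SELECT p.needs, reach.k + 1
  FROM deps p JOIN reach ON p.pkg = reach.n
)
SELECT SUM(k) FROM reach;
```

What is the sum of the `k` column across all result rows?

3

Base: (index, k=0).
Iteration 1: edges from {index} -> (package, k=1).
Iteration 2: edges from {package} -> (lint, k=2).
Iteration 3: no outgoing edges from {lint}; recursion stops.
SUM(k) = 0 + 1 + 2 = 3.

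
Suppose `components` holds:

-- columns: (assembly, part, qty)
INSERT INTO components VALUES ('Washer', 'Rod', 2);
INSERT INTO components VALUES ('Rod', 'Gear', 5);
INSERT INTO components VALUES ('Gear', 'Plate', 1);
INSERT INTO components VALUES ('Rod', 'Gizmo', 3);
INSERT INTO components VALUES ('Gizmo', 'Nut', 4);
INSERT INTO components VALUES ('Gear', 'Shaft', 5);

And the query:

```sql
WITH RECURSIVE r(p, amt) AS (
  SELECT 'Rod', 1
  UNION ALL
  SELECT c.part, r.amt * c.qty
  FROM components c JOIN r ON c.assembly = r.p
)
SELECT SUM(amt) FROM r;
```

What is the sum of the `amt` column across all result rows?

51

Base: (Rod, amt=1).
Iteration 1: components of {Rod} -> Gear = 1*5 = 5, Gizmo = 1*3 = 3.
Iteration 2: components of {Gear,Gizmo} -> Nut = 3*4 = 12, Plate = 5*1 = 5, Shaft = 5*5 = 25.
Iteration 3: no further components; recursion stops.
SUM(amt) = 1 + 5 + 3 + 5 + 25 + 12 = 51.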